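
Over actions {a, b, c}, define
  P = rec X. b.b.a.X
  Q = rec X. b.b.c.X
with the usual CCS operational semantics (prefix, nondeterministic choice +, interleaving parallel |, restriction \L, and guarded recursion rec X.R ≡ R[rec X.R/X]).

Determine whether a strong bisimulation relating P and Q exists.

P ≁ Q

P's transition system — 3 states:
  p0 = rec X. b.b.a.X | —b→ p1
  p1 = b.a.(rec X. b.b.a.X) | —b→ p2
  p2 = a.(rec X. b.b.a.X) | —a→ p0
Q's transition system — 3 states:
  q0 = rec X. b.b.c.X | —b→ q1
  q1 = b.c.(rec X. b.b.c.X) | —b→ q2
  q2 = c.(rec X. b.b.c.X) | —c→ q0
Bisimilarity quotient blocks:
  B0 = {p0}
  B1 = {p1}
  B2 = {p2}
  B3 = {q0}
  B4 = {q1}
  B5 = {q2}
p0 ∈ B0, q0 ∈ B3 → different blocks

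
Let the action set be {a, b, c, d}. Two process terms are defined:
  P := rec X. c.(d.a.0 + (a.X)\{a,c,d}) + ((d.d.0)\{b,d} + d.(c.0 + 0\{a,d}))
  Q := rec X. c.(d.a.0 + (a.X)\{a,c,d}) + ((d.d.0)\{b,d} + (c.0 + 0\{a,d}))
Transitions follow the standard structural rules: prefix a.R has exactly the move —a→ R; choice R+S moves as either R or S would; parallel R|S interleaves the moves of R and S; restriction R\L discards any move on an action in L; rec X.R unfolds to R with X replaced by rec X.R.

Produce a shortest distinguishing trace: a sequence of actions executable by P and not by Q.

d

LTS(P): 5 reachable states
  p0 = rec X. c.(d.a.0 + (a.X)\{a,c,d}) + ((d.d.0)\{b,d} + d.(c.0 + 0\{a,d})) | =c=> p1, =d=> p2
  p1 = d.a.0 + (a.(rec X. c.(d.a.0 + (a.X)\{a,c,d}) + ((d.d.0)\{b,d} + d.(c.0 + 0\{a,d}))))\{a,c,d} | =d=> p3
  p2 = c.0 + 0\{a,d} | =c=> p4
  p3 = a.0 | =a=> p4
  p4 = 0 | stopped
LTS(Q): 4 reachable states
  q0 = rec X. c.(d.a.0 + (a.X)\{a,c,d}) + ((d.d.0)\{b,d} + (c.0 + 0\{a,d})) | =c=> q1, =c=> q2
  q1 = 0 | stopped
  q2 = d.a.0 + (a.(rec X. c.(d.a.0 + (a.X)\{a,c,d}) + ((d.d.0)\{b,d} + (c.0 + 0\{a,d}))))\{a,c,d} | =d=> q3
  q3 = a.0 | =a=> q1
Trace ⟨d⟩ through P, begin at {p0}:
  after d @ step 1: {p2}
  ✓ P
Trace ⟨d⟩ through Q, begin at {q0}:
  after d @ step 1: ∅  — Q cannot continue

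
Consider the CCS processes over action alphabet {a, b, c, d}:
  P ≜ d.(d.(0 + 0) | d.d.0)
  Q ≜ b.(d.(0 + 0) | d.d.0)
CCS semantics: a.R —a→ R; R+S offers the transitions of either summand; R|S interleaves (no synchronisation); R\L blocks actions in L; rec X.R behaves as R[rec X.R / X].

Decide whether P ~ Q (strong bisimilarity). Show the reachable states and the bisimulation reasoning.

Reachable graph of P (7 states):
  p0 = d.(d.(0 + 0) | d.d.0) | =d=> p1
  p1 = d.(0 + 0) | d.d.0 | =d=> p2, =d=> p3
  p2 = (0 + 0) | d.d.0 | =d=> p4
  p3 = d.(0 + 0) | d.0 | =d=> p4, =d=> p5
  p4 = (0 + 0) | d.0 | =d=> p6
  p5 = d.(0 + 0) | 0 | =d=> p6
  p6 = (0 + 0) | 0 | ∅
Reachable graph of Q (7 states):
  q0 = b.(d.(0 + 0) | d.d.0) | =b=> q1
  q1 = d.(0 + 0) | d.d.0 | =d=> q2, =d=> q3
  q2 = (0 + 0) | d.d.0 | =d=> q4
  q3 = d.(0 + 0) | d.0 | =d=> q4, =d=> q5
  q4 = (0 + 0) | d.0 | =d=> q6
  q5 = d.(0 + 0) | 0 | =d=> q6
  q6 = (0 + 0) | 0 | ∅
Partition-refinement fixed point:
  B0 = {p0}
  B1 = {p1, q1}
  B2 = {p2, p3, q2, q3}
  B3 = {p4, p5, q4, q5}
  B4 = {p6, q6}
  B5 = {q0}
p0 ∈ B0, q0 ∈ B5 → different blocks

not bisimilar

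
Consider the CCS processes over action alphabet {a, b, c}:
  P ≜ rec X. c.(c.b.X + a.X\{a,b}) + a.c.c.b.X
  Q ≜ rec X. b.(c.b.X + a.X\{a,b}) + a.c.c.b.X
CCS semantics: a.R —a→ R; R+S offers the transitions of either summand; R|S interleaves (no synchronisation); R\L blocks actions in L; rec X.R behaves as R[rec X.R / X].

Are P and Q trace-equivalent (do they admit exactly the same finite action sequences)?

P's transition system — 8 states:
  u0 = rec X. c.(c.b.X + a.X\{a,b}) + a.c.c.b.X → =a=> u1, =c=> u2
  u1 = c.c.b.(rec X. c.(c.b.X + a.X\{a,b}) + a.c.c.b.X) → =c=> u3
  u2 = c.b.(rec X. c.(c.b.X + a.X\{a,b}) + a.c.c.b.X) + a.(rec X. c.(c.b.X + a.X\{a,b}) + a.c.c.b.X)\{a,b} → =a=> u4, =c=> u5
  u3 = c.b.(rec X. c.(c.b.X + a.X\{a,b}) + a.c.c.b.X) → =c=> u5
  u4 = (rec X. c.(c.b.X + a.X\{a,b}) + a.c.c.b.X)\{a,b} → =c=> u6
  u5 = b.(rec X. c.(c.b.X + a.X\{a,b}) + a.c.c.b.X) → =b=> u0
  u6 = (c.b.(rec X. c.(c.b.X + a.X\{a,b}) + a.c.c.b.X) + a.(rec X. c.(c.b.X + a.X\{a,b}) + a.c.c.b.X)\{a,b})\{a,b} → =c=> u7
  u7 = (b.(rec X. c.(c.b.X + a.X\{a,b}) + a.c.c.b.X))\{a,b} → stopped
Q's transition system — 6 states:
  v0 = rec X. b.(c.b.X + a.X\{a,b}) + a.c.c.b.X → =a=> v1, =b=> v2
  v1 = c.c.b.(rec X. b.(c.b.X + a.X\{a,b}) + a.c.c.b.X) → =c=> v3
  v2 = c.b.(rec X. b.(c.b.X + a.X\{a,b}) + a.c.c.b.X) + a.(rec X. b.(c.b.X + a.X\{a,b}) + a.c.c.b.X)\{a,b} → =a=> v4, =c=> v5
  v3 = c.b.(rec X. b.(c.b.X + a.X\{a,b}) + a.c.c.b.X) → =c=> v5
  v4 = (rec X. b.(c.b.X + a.X\{a,b}) + a.c.c.b.X)\{a,b} → stopped
  v5 = b.(rec X. b.(c.b.X + a.X\{a,b}) + a.c.c.b.X) → =b=> v0
Executing c from P (initial set {u0}):
  step 1 (c): {u2}
  P completes σ.
Executing c from Q (initial set {v0}):
  step 1 (c): no successor for Q

NO — witness ⟨c⟩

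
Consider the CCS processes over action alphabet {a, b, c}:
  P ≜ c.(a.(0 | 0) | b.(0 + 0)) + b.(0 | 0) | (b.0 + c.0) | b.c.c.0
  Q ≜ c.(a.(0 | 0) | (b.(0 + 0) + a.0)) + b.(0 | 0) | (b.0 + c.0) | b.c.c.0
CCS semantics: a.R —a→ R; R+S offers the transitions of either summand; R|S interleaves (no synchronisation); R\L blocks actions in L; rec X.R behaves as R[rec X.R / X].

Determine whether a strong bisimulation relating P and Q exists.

LTS(P): 20 reachable states
  p0 = c.(a.(0 | 0) | b.(0 + 0)) + b.(0 | 0) | (b.0 + c.0) | b.c.c.0 | --b--▸ p1, --b--▸ p2, --b--▸ p3, --c--▸ p3, --c--▸ p4
  p1 = 0 | 0 | (b.0 + c.0) | b.c.c.0 | --b--▸ p5, --b--▸ p6, --c--▸ p6
  p2 = b.(0 | 0) | (b.0 + c.0) | c.c.0 | --b--▸ p5, --b--▸ p7, --c--▸ p7, --c--▸ p8
  p3 = b.(0 | 0) | 0 | b.c.c.0 | --b--▸ p6, --b--▸ p7
  p4 = a.(0 | 0) | b.(0 + 0) | --a--▸ p9, --b--▸ p10
  p5 = 0 | 0 | (b.0 + c.0) | c.c.0 | --b--▸ p11, --c--▸ p11, --c--▸ p12
  p6 = 0 | 0 | 0 | b.c.c.0 | --b--▸ p11
  p7 = b.(0 | 0) | 0 | c.c.0 | --b--▸ p11, --c--▸ p13
  p8 = b.(0 | 0) | (b.0 + c.0) | c.0 | --b--▸ p12, --b--▸ p13, --c--▸ p13, --c--▸ p14
  p9 = 0 | 0 | b.(0 + 0) | --b--▸ p15
  p10 = a.(0 | 0) | (0 + 0) | --a--▸ p15
  p11 = 0 | 0 | 0 | c.c.0 | --c--▸ p16
  p12 = 0 | 0 | (b.0 + c.0) | c.0 | --b--▸ p16, --c--▸ p16, --c--▸ p17
  p13 = b.(0 | 0) | 0 | c.0 | --b--▸ p16, --c--▸ p18
  p14 = b.(0 | 0) | (b.0 + c.0) | 0 | --b--▸ p17, --b--▸ p18, --c--▸ p18
  p15 = 0 | 0 | (0 + 0) | (no moves)
  p16 = 0 | 0 | 0 | c.0 | --c--▸ p19
  p17 = 0 | 0 | (b.0 + c.0) | 0 | --b--▸ p19, --c--▸ p19
  p18 = b.(0 | 0) | 0 | 0 | --b--▸ p19
  p19 = 0 | 0 | 0 | 0 | (no moves)
LTS(Q): 22 reachable states
  q0 = c.(a.(0 | 0) | (b.(0 + 0) + a.0)) + b.(0 | 0) | (b.0 + c.0) | b.c.c.0 | --b--▸ q1, --b--▸ q2, --b--▸ q3, --c--▸ q3, --c--▸ q4
  q1 = 0 | 0 | (b.0 + c.0) | b.c.c.0 | --b--▸ q5, --b--▸ q6, --c--▸ q6
  q2 = b.(0 | 0) | (b.0 + c.0) | c.c.0 | --b--▸ q5, --b--▸ q7, --c--▸ q7, --c--▸ q8
  q3 = b.(0 | 0) | 0 | b.c.c.0 | --b--▸ q6, --b--▸ q7
  q4 = a.(0 | 0) | (b.(0 + 0) + a.0) | --a--▸ q10, --a--▸ q9, --b--▸ q11
  q5 = 0 | 0 | (b.0 + c.0) | c.c.0 | --b--▸ q12, --c--▸ q12, --c--▸ q13
  q6 = 0 | 0 | 0 | b.c.c.0 | --b--▸ q12
  q7 = b.(0 | 0) | 0 | c.c.0 | --b--▸ q12, --c--▸ q14
  q8 = b.(0 | 0) | (b.0 + c.0) | c.0 | --b--▸ q13, --b--▸ q14, --c--▸ q14, --c--▸ q15
  q9 = 0 | 0 | (b.(0 + 0) + a.0) | --a--▸ q16, --b--▸ q17
  q10 = a.(0 | 0) | 0 | --a--▸ q16
  q11 = a.(0 | 0) | (0 + 0) | --a--▸ q17
  q12 = 0 | 0 | 0 | c.c.0 | --c--▸ q18
  q13 = 0 | 0 | (b.0 + c.0) | c.0 | --b--▸ q18, --c--▸ q18, --c--▸ q19
  q14 = b.(0 | 0) | 0 | c.0 | --b--▸ q18, --c--▸ q20
  q15 = b.(0 | 0) | (b.0 + c.0) | 0 | --b--▸ q19, --b--▸ q20, --c--▸ q20
  q16 = 0 | 0 | 0 | (no moves)
  q17 = 0 | 0 | (0 + 0) | (no moves)
  q18 = 0 | 0 | 0 | c.0 | --c--▸ q21
  q19 = 0 | 0 | (b.0 + c.0) | 0 | --b--▸ q21, --c--▸ q21
  q20 = b.(0 | 0) | 0 | 0 | --b--▸ q21
  q21 = 0 | 0 | 0 | 0 | (no moves)
Bisimilarity quotient blocks:
  B0 = {p0}
  B1 = {p2, q2}
  B2 = {p5, q5}
  B3 = {p12, q13}
  B4 = {p16, q18}
  B5 = {p15, p19, q16, q17, q21}
  B6 = {p17, q19}
  B7 = {p11, q12}
  B8 = {p7, q7}
  B9 = {p13, q14}
  B10 = {p18, p9, q20}
  B11 = {p8, q8}
  B12 = {p14, q15}
  B13 = {p3, q3}
  B14 = {p6, q6}
  B15 = {p4}
  B16 = {p10, q10, q11}
  B17 = {p1, q1}
  B18 = {q0}
  B19 = {q4}
  B20 = {q9}
p0 ∈ B0, q0 ∈ B18 → different blocks

P ≁ Q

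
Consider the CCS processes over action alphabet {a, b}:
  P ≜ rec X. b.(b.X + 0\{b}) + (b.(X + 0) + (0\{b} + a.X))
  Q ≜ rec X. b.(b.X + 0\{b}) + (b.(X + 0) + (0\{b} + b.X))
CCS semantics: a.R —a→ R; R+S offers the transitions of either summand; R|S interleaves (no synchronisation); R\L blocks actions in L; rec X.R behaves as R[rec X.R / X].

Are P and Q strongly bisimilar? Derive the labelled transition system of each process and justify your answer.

not bisimilar

LTS(P): 3 reachable states
  s0 = rec X. b.(b.X + 0\{b}) + (b.(X + 0) + (0\{b} + a.X)) has moves ··a··> s0, ··b··> s1, ··b··> s2
  s1 = (rec X. b.(b.X + 0\{b}) + (b.(X + 0) + (0\{b} + a.X))) + 0 has moves ··a··> s0, ··b··> s1, ··b··> s2
  s2 = b.(rec X. b.(b.X + 0\{b}) + (b.(X + 0) + (0\{b} + a.X))) + 0\{b} has moves ··b··> s0
LTS(Q): 3 reachable states
  t0 = rec X. b.(b.X + 0\{b}) + (b.(X + 0) + (0\{b} + b.X)) has moves ··b··> t0, ··b··> t1, ··b··> t2
  t1 = (rec X. b.(b.X + 0\{b}) + (b.(X + 0) + (0\{b} + b.X))) + 0 has moves ··b··> t0, ··b··> t1, ··b··> t2
  t2 = b.(rec X. b.(b.X + 0\{b}) + (b.(X + 0) + (0\{b} + b.X))) + 0\{b} has moves ··b··> t0
Bisimilarity quotient blocks:
  B0 = {s0, s1}
  B1 = {s2}
  B2 = {t0, t1, t2}
s0 ∈ B0, t0 ∈ B2 → different blocks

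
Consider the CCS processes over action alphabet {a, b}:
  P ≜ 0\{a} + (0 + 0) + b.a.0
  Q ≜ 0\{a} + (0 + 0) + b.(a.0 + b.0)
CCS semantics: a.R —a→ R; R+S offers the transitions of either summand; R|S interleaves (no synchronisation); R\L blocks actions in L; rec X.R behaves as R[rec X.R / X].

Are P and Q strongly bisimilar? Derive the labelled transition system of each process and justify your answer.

not bisimilar

LTS(P): 3 reachable states
  s0 = 0\{a} + (0 + 0) + b.a.0 :: —b→ s1
  s1 = a.0 :: —a→ s2
  s2 = 0 :: stopped
LTS(Q): 3 reachable states
  t0 = 0\{a} + (0 + 0) + b.(a.0 + b.0) :: —b→ t1
  t1 = a.0 + b.0 :: —a→ t2, —b→ t2
  t2 = 0 :: stopped
Coarsest stable partition (strong bisimilarity classes):
  B0 = {s0}
  B1 = {s1}
  B2 = {s2, t2}
  B3 = {t0}
  B4 = {t1}
s0 ∈ B0, t0 ∈ B3 → different blocks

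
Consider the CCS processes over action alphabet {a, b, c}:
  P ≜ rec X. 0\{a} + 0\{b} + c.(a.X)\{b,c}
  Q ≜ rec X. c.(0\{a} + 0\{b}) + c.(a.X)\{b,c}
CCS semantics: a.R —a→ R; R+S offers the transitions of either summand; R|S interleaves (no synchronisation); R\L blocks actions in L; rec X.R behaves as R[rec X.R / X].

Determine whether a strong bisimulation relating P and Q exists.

NO

P's transition system — 3 states:
  p0 = rec X. 0\{a} + 0\{b} + c.(a.X)\{b,c} ⊢ —c→ p1
  p1 = (a.(rec X. 0\{a} + 0\{b} + c.(a.X)\{b,c}))\{b,c} ⊢ —a→ p2
  p2 = (rec X. 0\{a} + 0\{b} + c.(a.X)\{b,c})\{b,c} ⊢ stopped
Q's transition system — 4 states:
  q0 = rec X. c.(0\{a} + 0\{b}) + c.(a.X)\{b,c} ⊢ —c→ q1, —c→ q2
  q1 = (a.(rec X. c.(0\{a} + 0\{b}) + c.(a.X)\{b,c}))\{b,c} ⊢ —a→ q3
  q2 = 0\{a} + 0\{b} ⊢ stopped
  q3 = (rec X. c.(0\{a} + 0\{b}) + c.(a.X)\{b,c})\{b,c} ⊢ stopped
Partition-refinement fixed point:
  B0 = {p0}
  B1 = {p1, q1}
  B2 = {p2, q2, q3}
  B3 = {q0}
p0 ∈ B0, q0 ∈ B3 → different blocks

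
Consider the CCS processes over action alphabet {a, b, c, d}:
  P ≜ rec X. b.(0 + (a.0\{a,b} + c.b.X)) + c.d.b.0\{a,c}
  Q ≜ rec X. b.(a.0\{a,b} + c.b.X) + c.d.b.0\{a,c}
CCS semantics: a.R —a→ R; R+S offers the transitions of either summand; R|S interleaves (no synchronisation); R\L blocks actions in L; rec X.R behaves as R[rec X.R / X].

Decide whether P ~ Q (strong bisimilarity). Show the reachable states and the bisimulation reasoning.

P's transition system — 7 states:
  p0 = rec X. b.(0 + (a.0\{a,b} + c.b.X)) + c.d.b.0\{a,c} has moves --b--▸ p1, --c--▸ p2
  p1 = 0 + (a.0\{a,b} + c.b.(rec X. b.(0 + (a.0\{a,b} + c.b.X)) + c.d.b.0\{a,c})) has moves --a--▸ p3, --c--▸ p4
  p2 = d.b.0\{a,c} has moves --d--▸ p5
  p3 = 0\{a,b} has moves ∅
  p4 = b.(rec X. b.(0 + (a.0\{a,b} + c.b.X)) + c.d.b.0\{a,c}) has moves --b--▸ p0
  p5 = b.0\{a,c} has moves --b--▸ p6
  p6 = 0\{a,c} has moves ∅
Q's transition system — 7 states:
  q0 = rec X. b.(a.0\{a,b} + c.b.X) + c.d.b.0\{a,c} has moves --b--▸ q1, --c--▸ q2
  q1 = a.0\{a,b} + c.b.(rec X. b.(a.0\{a,b} + c.b.X) + c.d.b.0\{a,c}) has moves --a--▸ q3, --c--▸ q4
  q2 = d.b.0\{a,c} has moves --d--▸ q5
  q3 = 0\{a,b} has moves ∅
  q4 = b.(rec X. b.(a.0\{a,b} + c.b.X) + c.d.b.0\{a,c}) has moves --b--▸ q0
  q5 = b.0\{a,c} has moves --b--▸ q6
  q6 = 0\{a,c} has moves ∅
Partition-refinement fixed point:
  B0 = {p0, q0}
  B1 = {p2, q2}
  B2 = {p5, q5}
  B3 = {p3, p6, q3, q6}
  B4 = {p1, q1}
  B5 = {p4, q4}
p0 ∈ B0, q0 ∈ B0 → same block

P ~ Q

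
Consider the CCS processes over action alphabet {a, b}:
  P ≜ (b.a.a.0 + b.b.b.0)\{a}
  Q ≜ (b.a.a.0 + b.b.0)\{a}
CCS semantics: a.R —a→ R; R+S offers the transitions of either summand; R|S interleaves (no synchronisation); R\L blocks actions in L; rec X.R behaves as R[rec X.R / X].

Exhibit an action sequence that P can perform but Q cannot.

Reachable graph of P (5 states):
  u0 = (b.a.a.0 + b.b.b.0)\{a} | —b→ u1, —b→ u2
  u1 = (a.a.0)\{a} | deadlocked
  u2 = (b.b.0)\{a} | —b→ u3
  u3 = (b.0)\{a} | —b→ u4
  u4 = 0\{a} | deadlocked
Reachable graph of Q (4 states):
  v0 = (b.a.a.0 + b.b.0)\{a} | —b→ v1, —b→ v2
  v1 = (a.a.0)\{a} | deadlocked
  v2 = (b.0)\{a} | —b→ v3
  v3 = 0\{a} | deadlocked
Executing bbb from P (initial set {u0}):
  after b @ step 1: {u1, u2}
  after b @ step 2: {u3}
  after b @ step 3: {u4}
  ✓ P
Executing bbb from Q (initial set {v0}):
  after b @ step 1: {v1, v2}
  after b @ step 2: {v3}
  after b @ step 3: ∅  — Q cannot continue

bbb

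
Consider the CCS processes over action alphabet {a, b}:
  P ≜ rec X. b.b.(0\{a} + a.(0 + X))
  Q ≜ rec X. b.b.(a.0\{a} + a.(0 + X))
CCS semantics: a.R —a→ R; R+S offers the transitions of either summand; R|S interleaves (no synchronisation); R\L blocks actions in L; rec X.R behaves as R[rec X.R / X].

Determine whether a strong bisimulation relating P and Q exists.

not bisimilar

Reachable graph of P (4 states):
  s0 = rec X. b.b.(0\{a} + a.(0 + X)) :: -b-> s1
  s1 = b.(0\{a} + a.(0 + (rec X. b.b.(0\{a} + a.(0 + X))))) :: -b-> s2
  s2 = 0\{a} + a.(0 + (rec X. b.b.(0\{a} + a.(0 + X)))) :: -a-> s3
  s3 = 0 + (rec X. b.b.(0\{a} + a.(0 + X))) :: -b-> s1
Reachable graph of Q (5 states):
  t0 = rec X. b.b.(a.0\{a} + a.(0 + X)) :: -b-> t1
  t1 = b.(a.0\{a} + a.(0 + (rec X. b.b.(a.0\{a} + a.(0 + X))))) :: -b-> t2
  t2 = a.0\{a} + a.(0 + (rec X. b.b.(a.0\{a} + a.(0 + X)))) :: -a-> t3, -a-> t4
  t3 = 0 + (rec X. b.b.(a.0\{a} + a.(0 + X))) :: -b-> t1
  t4 = 0\{a} :: (no moves)
Bisimilarity quotient blocks:
  B0 = {s0, s3}
  B1 = {s1}
  B2 = {s2}
  B3 = {t0, t3}
  B4 = {t1}
  B5 = {t2}
  B6 = {t4}
s0 ∈ B0, t0 ∈ B3 → different blocks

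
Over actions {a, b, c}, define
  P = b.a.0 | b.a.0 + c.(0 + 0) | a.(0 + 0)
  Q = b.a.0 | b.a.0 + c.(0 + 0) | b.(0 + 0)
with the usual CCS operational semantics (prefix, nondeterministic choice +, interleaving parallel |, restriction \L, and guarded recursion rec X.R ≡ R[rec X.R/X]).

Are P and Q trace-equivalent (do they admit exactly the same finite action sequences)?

P's transition system — 12 states:
  p0 = b.a.0 | b.a.0 + c.(0 + 0) | a.(0 + 0) has moves —a→ p1, —b→ p2, —b→ p3, —c→ p4
  p1 = c.(0 + 0) | (0 + 0) has moves —c→ p5
  p2 = a.0 | b.a.0 has moves —a→ p6, —b→ p7
  p3 = b.a.0 | a.0 has moves —a→ p8, —b→ p7
  p4 = (0 + 0) | a.(0 + 0) has moves —a→ p5
  p5 = (0 + 0) | (0 + 0) has moves ·
  p6 = 0 | b.a.0 has moves —b→ p9
  p7 = a.0 | a.0 has moves —a→ p10, —a→ p9
  p8 = b.a.0 | 0 has moves —b→ p10
  p9 = 0 | a.0 has moves —a→ p11
  p10 = a.0 | 0 has moves —a→ p11
  p11 = 0 | 0 has moves ·
Q's transition system — 12 states:
  q0 = b.a.0 | b.a.0 + c.(0 + 0) | b.(0 + 0) has moves —b→ q1, —b→ q2, —b→ q3, —c→ q4
  q1 = a.0 | b.a.0 has moves —a→ q5, —b→ q6
  q2 = b.a.0 | a.0 has moves —a→ q7, —b→ q6
  q3 = c.(0 + 0) | (0 + 0) has moves —c→ q8
  q4 = (0 + 0) | b.(0 + 0) has moves —b→ q8
  q5 = 0 | b.a.0 has moves —b→ q9
  q6 = a.0 | a.0 has moves —a→ q10, —a→ q9
  q7 = b.a.0 | 0 has moves —b→ q10
  q8 = (0 + 0) | (0 + 0) has moves ·
  q9 = 0 | a.0 has moves —a→ q11
  q10 = a.0 | 0 has moves —a→ q11
  q11 = 0 | 0 has moves ·
Run σ = ⟨a⟩ on P: start {p0}
  [1] a ⇒ {p1}
  — P admits the full trace.
Run σ = ⟨a⟩ on Q: start {q0}
  [1] a ⇒ no successor for Q

NO — witness ⟨a⟩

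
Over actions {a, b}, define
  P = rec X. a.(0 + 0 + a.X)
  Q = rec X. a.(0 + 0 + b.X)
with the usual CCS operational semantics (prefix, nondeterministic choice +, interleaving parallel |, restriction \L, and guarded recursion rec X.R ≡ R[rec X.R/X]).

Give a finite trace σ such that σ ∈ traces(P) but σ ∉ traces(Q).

aa

Reachable graph of P (2 states):
  s0 = rec X. a.(0 + 0 + a.X) has moves =a=> s1
  s1 = 0 + 0 + a.(rec X. a.(0 + 0 + a.X)) has moves =a=> s0
Reachable graph of Q (2 states):
  t0 = rec X. a.(0 + 0 + b.X) has moves =a=> t1
  t1 = 0 + 0 + b.(rec X. a.(0 + 0 + b.X)) has moves =b=> t0
Executing aa from P (initial set {s0}):
  after a @ step 1: {s1}
  after a @ step 2: {s0}
  P completes σ.
Executing aa from Q (initial set {t0}):
  after a @ step 1: {t1}
  after a @ step 2: ∅ (Q stuck)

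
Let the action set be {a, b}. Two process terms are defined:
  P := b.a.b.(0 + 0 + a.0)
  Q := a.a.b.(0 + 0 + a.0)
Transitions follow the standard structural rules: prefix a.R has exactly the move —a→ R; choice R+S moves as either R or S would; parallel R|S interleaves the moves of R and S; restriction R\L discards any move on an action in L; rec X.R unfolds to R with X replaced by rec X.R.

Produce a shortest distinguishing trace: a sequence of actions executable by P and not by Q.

b

LTS(P): 5 reachable states
  u0 = b.a.b.(0 + 0 + a.0) has moves --b--▸ u1
  u1 = a.b.(0 + 0 + a.0) has moves --a--▸ u2
  u2 = b.(0 + 0 + a.0) has moves --b--▸ u3
  u3 = 0 + 0 + a.0 has moves --a--▸ u4
  u4 = 0 has moves ·
LTS(Q): 5 reachable states
  v0 = a.a.b.(0 + 0 + a.0) has moves --a--▸ v1
  v1 = a.b.(0 + 0 + a.0) has moves --a--▸ v2
  v2 = b.(0 + 0 + a.0) has moves --b--▸ v3
  v3 = 0 + 0 + a.0 has moves --a--▸ v4
  v4 = 0 has moves ·
Run σ = ⟨b⟩ on P: start {u0}
  [1] b ⇒ {u1}
  ✓ P
Run σ = ⟨b⟩ on Q: start {v0}
  [1] b ⇒ ∅  — Q cannot continue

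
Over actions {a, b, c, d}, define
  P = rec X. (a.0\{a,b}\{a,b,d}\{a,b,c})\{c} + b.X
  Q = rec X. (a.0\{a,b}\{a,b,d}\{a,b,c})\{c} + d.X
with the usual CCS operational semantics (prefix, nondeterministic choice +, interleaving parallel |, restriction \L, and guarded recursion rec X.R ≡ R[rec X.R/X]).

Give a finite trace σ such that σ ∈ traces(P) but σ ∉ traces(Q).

LTS(P): 2 reachable states
  u0 = rec X. (a.0\{a,b}\{a,b,d}\{a,b,c})\{c} + b.X | --a--▸ u1, --b--▸ u0
  u1 = 0\{a,b}\{a,b,d}\{a,b,c}\{c} | deadlocked
LTS(Q): 2 reachable states
  v0 = rec X. (a.0\{a,b}\{a,b,d}\{a,b,c})\{c} + d.X | --a--▸ v1, --d--▸ v0
  v1 = 0\{a,b}\{a,b,d}\{a,b,c}\{c} | deadlocked
Executing b from P (initial set {u0}):
  after b @ step 1: {u0}
  P completes σ.
Executing b from Q (initial set {v0}):
  after b @ step 1: no successor for Q

b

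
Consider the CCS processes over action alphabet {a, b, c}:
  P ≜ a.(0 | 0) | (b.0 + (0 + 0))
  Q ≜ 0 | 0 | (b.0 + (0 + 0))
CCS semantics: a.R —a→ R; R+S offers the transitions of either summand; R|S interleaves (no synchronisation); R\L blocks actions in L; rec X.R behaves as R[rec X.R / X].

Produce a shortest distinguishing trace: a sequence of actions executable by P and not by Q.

LTS(P): 4 reachable states
  u0 = a.(0 | 0) | (b.0 + (0 + 0)) → —a→ u1, —b→ u2
  u1 = 0 | 0 | (b.0 + (0 + 0)) → —b→ u3
  u2 = a.(0 | 0) | 0 → —a→ u3
  u3 = 0 | 0 | 0 → ∅
LTS(Q): 2 reachable states
  v0 = 0 | 0 | (b.0 + (0 + 0)) → —b→ v1
  v1 = 0 | 0 | 0 → ∅
Executing a from P (initial set {u0}):
  after a @ step 1: {u1}
  P completes σ.
Executing a from Q (initial set {v0}):
  after a @ step 1: ∅  — Q cannot continue

a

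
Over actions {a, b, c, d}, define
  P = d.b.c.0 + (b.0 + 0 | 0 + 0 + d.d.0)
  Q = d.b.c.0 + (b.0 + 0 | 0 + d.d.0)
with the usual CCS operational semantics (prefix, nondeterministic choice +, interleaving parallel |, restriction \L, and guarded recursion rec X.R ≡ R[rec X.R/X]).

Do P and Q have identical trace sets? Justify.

trace-equivalent

Reachable graph of P (5 states):
  m0 = d.b.c.0 + (b.0 + 0 | 0 + 0 + d.d.0) → -b-> m1, -d-> m2, -d-> m3
  m1 = 0 → ∅
  m2 = b.c.0 → -b-> m4
  m3 = d.0 → -d-> m1
  m4 = c.0 → -c-> m1
Reachable graph of Q (5 states):
  n0 = d.b.c.0 + (b.0 + 0 | 0 + d.d.0) → -b-> n1, -d-> n2, -d-> n3
  n1 = 0 → ∅
  n2 = b.c.0 → -b-> n4
  n3 = d.0 → -d-> n1
  n4 = c.0 → -c-> n1
Partition-refinement fixed point:
  B0 = {m0, n0}
  B1 = {m2, n2}
  B2 = {m4, n4}
  B3 = {m1, n1}
  B4 = {m3, n3}
m0 ∈ B0, n0 ∈ B0 → same block
Bisimilar ⇒ trace-equivalent.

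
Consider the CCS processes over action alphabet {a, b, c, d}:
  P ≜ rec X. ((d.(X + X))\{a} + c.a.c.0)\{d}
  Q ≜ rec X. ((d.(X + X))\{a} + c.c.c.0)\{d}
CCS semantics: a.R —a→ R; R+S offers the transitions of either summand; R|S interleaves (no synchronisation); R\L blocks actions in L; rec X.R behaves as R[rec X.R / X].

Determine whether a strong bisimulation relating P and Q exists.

Reachable graph of P (4 states):
  u0 = rec X. ((d.(X + X))\{a} + c.a.c.0)\{d} | --c--▸ u1
  u1 = (a.c.0)\{d} | --a--▸ u2
  u2 = (c.0)\{d} | --c--▸ u3
  u3 = 0\{d} | ·
Reachable graph of Q (4 states):
  v0 = rec X. ((d.(X + X))\{a} + c.c.c.0)\{d} | --c--▸ v1
  v1 = (c.c.0)\{d} | --c--▸ v2
  v2 = (c.0)\{d} | --c--▸ v3
  v3 = 0\{d} | ·
Coarsest stable partition (strong bisimilarity classes):
  B0 = {u0}
  B1 = {u1}
  B2 = {u2, v2}
  B3 = {u3, v3}
  B4 = {v0}
  B5 = {v1}
u0 ∈ B0, v0 ∈ B4 → different blocks

not bisimilar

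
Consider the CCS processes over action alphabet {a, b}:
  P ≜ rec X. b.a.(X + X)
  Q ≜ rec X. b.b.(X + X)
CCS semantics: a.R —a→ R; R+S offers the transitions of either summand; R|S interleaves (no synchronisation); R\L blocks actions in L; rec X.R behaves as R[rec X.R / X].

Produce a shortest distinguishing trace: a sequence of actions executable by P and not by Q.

ba

P's transition system — 3 states:
  s0 = rec X. b.a.(X + X) ⊢ -b-> s1
  s1 = a.((rec X. b.a.(X + X)) + (rec X. b.a.(X + X))) ⊢ -a-> s2
  s2 = (rec X. b.a.(X + X)) + (rec X. b.a.(X + X)) ⊢ -b-> s1
Q's transition system — 3 states:
  t0 = rec X. b.b.(X + X) ⊢ -b-> t1
  t1 = b.((rec X. b.b.(X + X)) + (rec X. b.b.(X + X))) ⊢ -b-> t2
  t2 = (rec X. b.b.(X + X)) + (rec X. b.b.(X + X)) ⊢ -b-> t1
Trace ⟨ba⟩ through P, begin at {s0}:
  after b @ step 1: {s1}
  after a @ step 2: {s2}
  ✓ P
Trace ⟨ba⟩ through Q, begin at {t0}:
  after b @ step 1: {t1}
  after a @ step 2: ∅ (Q stuck)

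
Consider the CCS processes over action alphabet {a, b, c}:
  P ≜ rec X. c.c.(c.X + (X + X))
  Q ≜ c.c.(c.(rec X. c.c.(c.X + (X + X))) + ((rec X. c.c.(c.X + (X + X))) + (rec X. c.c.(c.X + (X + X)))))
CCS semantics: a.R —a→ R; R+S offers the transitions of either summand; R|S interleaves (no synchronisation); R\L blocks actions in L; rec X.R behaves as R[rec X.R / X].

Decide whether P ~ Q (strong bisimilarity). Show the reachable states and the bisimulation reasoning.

P's transition system — 3 states:
  u0 = rec X. c.c.(c.X + (X + X)) | =c=> u1
  u1 = c.(c.(rec X. c.c.(c.X + (X + X))) + ((rec X. c.c.(c.X + (X + X))) + (rec X. c.c.(c.X + (X + X))))) | =c=> u2
  u2 = c.(rec X. c.c.(c.X + (X + X))) + ((rec X. c.c.(c.X + (X + X))) + (rec X. c.c.(c.X + (X + X)))) | =c=> u0, =c=> u1
Q's transition system — 4 states:
  v0 = c.c.(c.(rec X. c.c.(c.X + (X + X))) + ((rec X. c.c.(c.X + (X + X))) + (rec X. c.c.(c.X + (X + X))))) | =c=> v1
  v1 = c.(c.(rec X. c.c.(c.X + (X + X))) + ((rec X. c.c.(c.X + (X + X))) + (rec X. c.c.(c.X + (X + X))))) | =c=> v2
  v2 = c.(rec X. c.c.(c.X + (X + X))) + ((rec X. c.c.(c.X + (X + X))) + (rec X. c.c.(c.X + (X + X)))) | =c=> v1, =c=> v3
  v3 = rec X. c.c.(c.X + (X + X)) | =c=> v1
Bisimilarity quotient blocks:
  B0 = {u0, u1, u2, v0, v1, v2, v3}
u0 ∈ B0, v0 ∈ B0 → same block

YES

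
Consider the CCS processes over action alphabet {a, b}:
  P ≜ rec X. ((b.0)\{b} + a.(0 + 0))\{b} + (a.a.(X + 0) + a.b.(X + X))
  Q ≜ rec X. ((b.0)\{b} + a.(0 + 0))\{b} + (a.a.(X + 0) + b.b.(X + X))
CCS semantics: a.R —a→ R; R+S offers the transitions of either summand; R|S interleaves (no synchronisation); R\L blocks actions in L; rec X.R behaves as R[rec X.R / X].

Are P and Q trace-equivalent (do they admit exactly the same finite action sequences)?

LTS(P): 6 reachable states
  m0 = rec X. ((b.0)\{b} + a.(0 + 0))\{b} + (a.a.(X + 0) + a.b.(X + X)) | ··a··> m1, ··a··> m2, ··a··> m3
  m1 = (0 + 0)\{b} | ∅
  m2 = a.((rec X. ((b.0)\{b} + a.(0 + 0))\{b} + (a.a.(X + 0) + a.b.(X + X))) + 0) | ··a··> m4
  m3 = b.((rec X. ((b.0)\{b} + a.(0 + 0))\{b} + (a.a.(X + 0) + a.b.(X + X))) + (rec X. ((b.0)\{b} + a.(0 + 0))\{b} + (a.a.(X + 0) + a.b.(X + X)))) | ··b··> m5
  m4 = (rec X. ((b.0)\{b} + a.(0 + 0))\{b} + (a.a.(X + 0) + a.b.(X + X))) + 0 | ··a··> m1, ··a··> m2, ··a··> m3
  m5 = (rec X. ((b.0)\{b} + a.(0 + 0))\{b} + (a.a.(X + 0) + a.b.(X + X))) + (rec X. ((b.0)\{b} + a.(0 + 0))\{b} + (a.a.(X + 0) + a.b.(X + X))) | ··a··> m1, ··a··> m2, ··a··> m3
LTS(Q): 6 reachable states
  n0 = rec X. ((b.0)\{b} + a.(0 + 0))\{b} + (a.a.(X + 0) + b.b.(X + X)) | ··a··> n1, ··a··> n2, ··b··> n3
  n1 = (0 + 0)\{b} | ∅
  n2 = a.((rec X. ((b.0)\{b} + a.(0 + 0))\{b} + (a.a.(X + 0) + b.b.(X + X))) + 0) | ··a··> n4
  n3 = b.((rec X. ((b.0)\{b} + a.(0 + 0))\{b} + (a.a.(X + 0) + b.b.(X + X))) + (rec X. ((b.0)\{b} + a.(0 + 0))\{b} + (a.a.(X + 0) + b.b.(X + X)))) | ··b··> n5
  n4 = (rec X. ((b.0)\{b} + a.(0 + 0))\{b} + (a.a.(X + 0) + b.b.(X + X))) + 0 | ··a··> n1, ··a··> n2, ··b··> n3
  n5 = (rec X. ((b.0)\{b} + a.(0 + 0))\{b} + (a.a.(X + 0) + b.b.(X + X))) + (rec X. ((b.0)\{b} + a.(0 + 0))\{b} + (a.a.(X + 0) + b.b.(X + X))) | ··a··> n1, ··a··> n2, ··b··> n3
Executing ab from P (initial set {m0}):
  after a @ step 1: {m1, m2, m3}
  after b @ step 2: {m5}
  P completes σ.
Executing ab from Q (initial set {n0}):
  after a @ step 1: {n1, n2}
  after b @ step 2: ∅ (Q stuck)

traces(P) ≠ traces(Q) — witness ⟨ab⟩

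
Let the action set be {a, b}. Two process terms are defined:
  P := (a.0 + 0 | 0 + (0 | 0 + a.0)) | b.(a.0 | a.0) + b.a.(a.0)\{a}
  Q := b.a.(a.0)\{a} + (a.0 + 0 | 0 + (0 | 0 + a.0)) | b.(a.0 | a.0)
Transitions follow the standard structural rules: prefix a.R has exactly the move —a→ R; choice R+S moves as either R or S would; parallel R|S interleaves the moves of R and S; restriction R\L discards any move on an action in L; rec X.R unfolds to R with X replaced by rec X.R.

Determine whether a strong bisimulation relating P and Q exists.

P ~ Q

Reachable graph of P (12 states):
  s0 = (a.0 + 0 | 0 + (0 | 0 + a.0)) | b.(a.0 | a.0) + b.a.(a.0)\{a} → ··a··> s1, ··b··> s2, ··b··> s3
  s1 = 0 | b.(a.0 | a.0) → ··b··> s4
  s2 = (a.0 + 0 | 0 + (0 | 0 + a.0)) | (a.0 | a.0) → ··a··> s4, ··a··> s5, ··a··> s6
  s3 = a.(a.0)\{a} → ··a··> s7
  s4 = 0 | (a.0 | a.0) → ··a··> s8, ··a··> s9
  s5 = (a.0 + 0 | 0 + (0 | 0 + a.0)) | (0 | a.0) → ··a··> s10, ··a··> s8
  s6 = (a.0 + 0 | 0 + (0 | 0 + a.0)) | (a.0 | 0) → ··a··> s10, ··a··> s9
  s7 = (a.0)\{a} → stopped
  s8 = 0 | (0 | a.0) → ··a··> s11
  s9 = 0 | (a.0 | 0) → ··a··> s11
  s10 = (a.0 + 0 | 0 + (0 | 0 + a.0)) | (0 | 0) → ··a··> s11
  s11 = 0 | (0 | 0) → stopped
Reachable graph of Q (12 states):
  t0 = b.a.(a.0)\{a} + (a.0 + 0 | 0 + (0 | 0 + a.0)) | b.(a.0 | a.0) → ··a··> t1, ··b··> t2, ··b··> t3
  t1 = 0 | b.(a.0 | a.0) → ··b··> t4
  t2 = (a.0 + 0 | 0 + (0 | 0 + a.0)) | (a.0 | a.0) → ··a··> t4, ··a··> t5, ··a··> t6
  t3 = a.(a.0)\{a} → ··a··> t7
  t4 = 0 | (a.0 | a.0) → ··a··> t8, ··a··> t9
  t5 = (a.0 + 0 | 0 + (0 | 0 + a.0)) | (0 | a.0) → ··a··> t10, ··a··> t8
  t6 = (a.0 + 0 | 0 + (0 | 0 + a.0)) | (a.0 | 0) → ··a··> t10, ··a··> t9
  t7 = (a.0)\{a} → stopped
  t8 = 0 | (0 | a.0) → ··a··> t11
  t9 = 0 | (a.0 | 0) → ··a··> t11
  t10 = (a.0 + 0 | 0 + (0 | 0 + a.0)) | (0 | 0) → ··a··> t11
  t11 = 0 | (0 | 0) → stopped
Partition-refinement fixed point:
  B0 = {s0, t0}
  B1 = {s1, t1}
  B2 = {s4, s5, s6, t4, t5, t6}
  B3 = {s10, s3, s8, s9, t10, t3, t8, t9}
  B4 = {s11, s7, t11, t7}
  B5 = {s2, t2}
s0 ∈ B0, t0 ∈ B0 → same block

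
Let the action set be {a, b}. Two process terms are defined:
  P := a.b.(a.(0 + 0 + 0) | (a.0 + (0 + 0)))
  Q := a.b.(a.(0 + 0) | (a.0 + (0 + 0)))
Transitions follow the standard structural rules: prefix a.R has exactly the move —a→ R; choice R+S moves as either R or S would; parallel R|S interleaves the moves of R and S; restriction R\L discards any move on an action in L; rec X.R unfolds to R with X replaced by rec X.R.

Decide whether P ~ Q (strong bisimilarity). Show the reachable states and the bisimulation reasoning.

YES

P's transition system — 6 states:
  m0 = a.b.(a.(0 + 0 + 0) | (a.0 + (0 + 0))) ⊢ =a=> m1
  m1 = b.(a.(0 + 0 + 0) | (a.0 + (0 + 0))) ⊢ =b=> m2
  m2 = a.(0 + 0 + 0) | (a.0 + (0 + 0)) ⊢ =a=> m3, =a=> m4
  m3 = (0 + 0 + 0) | (a.0 + (0 + 0)) ⊢ =a=> m5
  m4 = a.(0 + 0 + 0) | 0 ⊢ =a=> m5
  m5 = (0 + 0 + 0) | 0 ⊢ (no moves)
Q's transition system — 6 states:
  n0 = a.b.(a.(0 + 0) | (a.0 + (0 + 0))) ⊢ =a=> n1
  n1 = b.(a.(0 + 0) | (a.0 + (0 + 0))) ⊢ =b=> n2
  n2 = a.(0 + 0) | (a.0 + (0 + 0)) ⊢ =a=> n3, =a=> n4
  n3 = (0 + 0) | (a.0 + (0 + 0)) ⊢ =a=> n5
  n4 = a.(0 + 0) | 0 ⊢ =a=> n5
  n5 = (0 + 0) | 0 ⊢ (no moves)
Coarsest stable partition (strong bisimilarity classes):
  B0 = {m0, n0}
  B1 = {m1, n1}
  B2 = {m2, n2}
  B3 = {m3, m4, n3, n4}
  B4 = {m5, n5}
m0 ∈ B0, n0 ∈ B0 → same block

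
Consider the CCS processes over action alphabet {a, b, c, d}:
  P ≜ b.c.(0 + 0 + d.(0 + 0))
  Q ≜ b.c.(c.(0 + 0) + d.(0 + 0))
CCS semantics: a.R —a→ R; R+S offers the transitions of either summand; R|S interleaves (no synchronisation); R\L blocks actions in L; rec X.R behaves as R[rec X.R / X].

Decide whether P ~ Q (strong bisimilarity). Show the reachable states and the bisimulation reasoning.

P ≁ Q

Reachable graph of P (4 states):
  p0 = b.c.(0 + 0 + d.(0 + 0)) ⊢ =b=> p1
  p1 = c.(0 + 0 + d.(0 + 0)) ⊢ =c=> p2
  p2 = 0 + 0 + d.(0 + 0) ⊢ =d=> p3
  p3 = 0 + 0 ⊢ ∅
Reachable graph of Q (4 states):
  q0 = b.c.(c.(0 + 0) + d.(0 + 0)) ⊢ =b=> q1
  q1 = c.(c.(0 + 0) + d.(0 + 0)) ⊢ =c=> q2
  q2 = c.(0 + 0) + d.(0 + 0) ⊢ =c=> q3, =d=> q3
  q3 = 0 + 0 ⊢ ∅
Partition-refinement fixed point:
  B0 = {p0}
  B1 = {p1}
  B2 = {p2}
  B3 = {p3, q3}
  B4 = {q0}
  B5 = {q1}
  B6 = {q2}
p0 ∈ B0, q0 ∈ B4 → different blocks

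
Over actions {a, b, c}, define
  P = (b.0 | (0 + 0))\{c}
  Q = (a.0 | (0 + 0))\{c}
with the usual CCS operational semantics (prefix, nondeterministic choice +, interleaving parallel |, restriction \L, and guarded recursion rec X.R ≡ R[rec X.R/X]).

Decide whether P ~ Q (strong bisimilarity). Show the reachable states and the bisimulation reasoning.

NO

Reachable graph of P (2 states):
  s0 = (b.0 | (0 + 0))\{c} → --b--▸ s1
  s1 = (0 | (0 + 0))\{c} → stopped
Reachable graph of Q (2 states):
  t0 = (a.0 | (0 + 0))\{c} → --a--▸ t1
  t1 = (0 | (0 + 0))\{c} → stopped
Bisimilarity quotient blocks:
  B0 = {s0}
  B1 = {s1, t1}
  B2 = {t0}
s0 ∈ B0, t0 ∈ B2 → different blocks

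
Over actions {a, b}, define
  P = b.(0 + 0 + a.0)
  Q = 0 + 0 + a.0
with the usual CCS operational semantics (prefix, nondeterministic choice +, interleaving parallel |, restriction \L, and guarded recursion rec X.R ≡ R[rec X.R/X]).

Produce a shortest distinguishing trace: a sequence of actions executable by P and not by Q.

b

P's transition system — 3 states:
  m0 = b.(0 + 0 + a.0) → ··b··> m1
  m1 = 0 + 0 + a.0 → ··a··> m2
  m2 = 0 → (no moves)
Q's transition system — 2 states:
  n0 = 0 + 0 + a.0 → ··a··> n1
  n1 = 0 → (no moves)
Run σ = ⟨b⟩ on P: start {m0}
  after b @ step 1: {m1}
  P completes σ.
Run σ = ⟨b⟩ on Q: start {n0}
  after b @ step 1: ∅  — Q cannot continue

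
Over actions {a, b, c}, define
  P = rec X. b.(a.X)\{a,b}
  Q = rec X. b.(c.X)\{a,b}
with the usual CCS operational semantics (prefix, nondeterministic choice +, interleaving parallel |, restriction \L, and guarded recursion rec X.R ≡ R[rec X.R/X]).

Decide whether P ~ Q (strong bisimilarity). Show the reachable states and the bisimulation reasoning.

Reachable graph of P (2 states):
  m0 = rec X. b.(a.X)\{a,b} → =b=> m1
  m1 = (a.(rec X. b.(a.X)\{a,b}))\{a,b} → ∅
Reachable graph of Q (3 states):
  n0 = rec X. b.(c.X)\{a,b} → =b=> n1
  n1 = (c.(rec X. b.(c.X)\{a,b}))\{a,b} → =c=> n2
  n2 = (rec X. b.(c.X)\{a,b})\{a,b} → ∅
Coarsest stable partition (strong bisimilarity classes):
  B0 = {m0}
  B1 = {m1, n2}
  B2 = {n0}
  B3 = {n1}
m0 ∈ B0, n0 ∈ B2 → different blocks

P ≁ Q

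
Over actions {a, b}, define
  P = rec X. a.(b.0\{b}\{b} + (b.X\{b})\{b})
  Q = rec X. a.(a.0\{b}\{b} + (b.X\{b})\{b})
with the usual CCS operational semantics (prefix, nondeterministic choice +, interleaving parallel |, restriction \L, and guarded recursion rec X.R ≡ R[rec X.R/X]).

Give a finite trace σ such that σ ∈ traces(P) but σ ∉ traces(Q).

ab

Reachable graph of P (3 states):
  p0 = rec X. a.(b.0\{b}\{b} + (b.X\{b})\{b}) has moves —a→ p1
  p1 = b.0\{b}\{b} + (b.(rec X. a.(b.0\{b}\{b} + (b.X\{b})\{b}))\{b})\{b} has moves —b→ p2
  p2 = 0\{b}\{b} has moves ∅
Reachable graph of Q (3 states):
  q0 = rec X. a.(a.0\{b}\{b} + (b.X\{b})\{b}) has moves —a→ q1
  q1 = a.0\{b}\{b} + (b.(rec X. a.(a.0\{b}\{b} + (b.X\{b})\{b}))\{b})\{b} has moves —a→ q2
  q2 = 0\{b}\{b} has moves ∅
Run σ = ⟨ab⟩ on P: start {p0}
  after a @ step 1: {p1}
  after b @ step 2: {p2}
  — P admits the full trace.
Run σ = ⟨ab⟩ on Q: start {q0}
  after a @ step 1: {q1}
  after b @ step 2: ∅ (Q stuck)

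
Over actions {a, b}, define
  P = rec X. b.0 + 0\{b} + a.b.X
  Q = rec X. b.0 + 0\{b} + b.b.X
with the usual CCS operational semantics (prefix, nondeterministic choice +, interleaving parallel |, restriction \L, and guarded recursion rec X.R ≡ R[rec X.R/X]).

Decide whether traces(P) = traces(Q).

LTS(P): 3 reachable states
  u0 = rec X. b.0 + 0\{b} + a.b.X :: --a--▸ u1, --b--▸ u2
  u1 = b.(rec X. b.0 + 0\{b} + a.b.X) :: --b--▸ u0
  u2 = 0 :: ∅
LTS(Q): 3 reachable states
  v0 = rec X. b.0 + 0\{b} + b.b.X :: --b--▸ v1, --b--▸ v2
  v1 = 0 :: ∅
  v2 = b.(rec X. b.0 + 0\{b} + b.b.X) :: --b--▸ v0
Executing a from P (initial set {u0}):
  after a @ step 1: {u1}
  ✓ P
Executing a from Q (initial set {v0}):
  after a @ step 1: ∅ (Q stuck)

trace-distinct — witness ⟨a⟩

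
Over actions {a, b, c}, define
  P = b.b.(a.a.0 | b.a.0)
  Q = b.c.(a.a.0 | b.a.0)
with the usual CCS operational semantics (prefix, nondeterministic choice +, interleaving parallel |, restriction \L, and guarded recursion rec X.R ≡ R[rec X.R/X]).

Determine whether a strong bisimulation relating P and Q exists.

NO

LTS(P): 11 reachable states
  s0 = b.b.(a.a.0 | b.a.0) has moves =b=> s1
  s1 = b.(a.a.0 | b.a.0) has moves =b=> s2
  s2 = a.a.0 | b.a.0 has moves =a=> s3, =b=> s4
  s3 = a.0 | b.a.0 has moves =a=> s5, =b=> s6
  s4 = a.a.0 | a.0 has moves =a=> s6, =a=> s7
  s5 = 0 | b.a.0 has moves =b=> s8
  s6 = a.0 | a.0 has moves =a=> s8, =a=> s9
  s7 = a.a.0 | 0 has moves =a=> s9
  s8 = 0 | a.0 has moves =a=> s10
  s9 = a.0 | 0 has moves =a=> s10
  s10 = 0 | 0 has moves (no moves)
LTS(Q): 11 reachable states
  t0 = b.c.(a.a.0 | b.a.0) has moves =b=> t1
  t1 = c.(a.a.0 | b.a.0) has moves =c=> t2
  t2 = a.a.0 | b.a.0 has moves =a=> t3, =b=> t4
  t3 = a.0 | b.a.0 has moves =a=> t5, =b=> t6
  t4 = a.a.0 | a.0 has moves =a=> t6, =a=> t7
  t5 = 0 | b.a.0 has moves =b=> t8
  t6 = a.0 | a.0 has moves =a=> t8, =a=> t9
  t7 = a.a.0 | 0 has moves =a=> t9
  t8 = 0 | a.0 has moves =a=> t10
  t9 = a.0 | 0 has moves =a=> t10
  t10 = 0 | 0 has moves (no moves)
Partition-refinement fixed point:
  B0 = {s0}
  B1 = {s1}
  B2 = {s2, t2}
  B3 = {s4, t4}
  B4 = {s6, s7, t6, t7}
  B5 = {s8, s9, t8, t9}
  B6 = {s10, t10}
  B7 = {s3, t3}
  B8 = {s5, t5}
  B9 = {t0}
  B10 = {t1}
s0 ∈ B0, t0 ∈ B9 → different blocks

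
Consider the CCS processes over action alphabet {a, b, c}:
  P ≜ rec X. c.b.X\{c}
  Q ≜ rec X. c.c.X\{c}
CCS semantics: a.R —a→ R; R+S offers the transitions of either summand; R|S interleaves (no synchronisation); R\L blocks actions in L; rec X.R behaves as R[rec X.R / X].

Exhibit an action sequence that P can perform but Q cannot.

P's transition system — 3 states:
  p0 = rec X. c.b.X\{c} :: -c-> p1
  p1 = b.(rec X. c.b.X\{c})\{c} :: -b-> p2
  p2 = (rec X. c.b.X\{c})\{c} :: deadlocked
Q's transition system — 3 states:
  q0 = rec X. c.c.X\{c} :: -c-> q1
  q1 = c.(rec X. c.c.X\{c})\{c} :: -c-> q2
  q2 = (rec X. c.c.X\{c})\{c} :: deadlocked
Executing cb from P (initial set {p0}):
  step 1 (c): {p1}
  step 2 (b): {p2}
  — P admits the full trace.
Executing cb from Q (initial set {q0}):
  step 1 (c): {q1}
  step 2 (b): ∅  — Q cannot continue

cb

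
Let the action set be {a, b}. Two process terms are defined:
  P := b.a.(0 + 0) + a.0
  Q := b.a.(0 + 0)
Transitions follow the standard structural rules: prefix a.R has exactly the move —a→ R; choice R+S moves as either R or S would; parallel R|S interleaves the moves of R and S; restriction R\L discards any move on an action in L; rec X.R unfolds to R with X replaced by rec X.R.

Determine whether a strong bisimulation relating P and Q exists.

LTS(P): 4 reachable states
  p0 = b.a.(0 + 0) + a.0 → ··a··> p1, ··b··> p2
  p1 = 0 → ·
  p2 = a.(0 + 0) → ··a··> p3
  p3 = 0 + 0 → ·
LTS(Q): 3 reachable states
  q0 = b.a.(0 + 0) → ··b··> q1
  q1 = a.(0 + 0) → ··a··> q2
  q2 = 0 + 0 → ·
Partition-refinement fixed point:
  B0 = {p0}
  B1 = {p1, p3, q2}
  B2 = {p2, q1}
  B3 = {q0}
p0 ∈ B0, q0 ∈ B3 → different blocks

not bisimilar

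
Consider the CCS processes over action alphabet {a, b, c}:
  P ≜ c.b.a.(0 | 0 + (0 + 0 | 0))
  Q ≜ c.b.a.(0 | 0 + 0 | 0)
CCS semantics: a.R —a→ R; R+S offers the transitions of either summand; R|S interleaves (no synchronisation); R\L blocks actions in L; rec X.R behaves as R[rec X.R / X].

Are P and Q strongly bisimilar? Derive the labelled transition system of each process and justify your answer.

bisimilar

LTS(P): 4 reachable states
  p0 = c.b.a.(0 | 0 + (0 + 0 | 0)) | ··c··> p1
  p1 = b.a.(0 | 0 + (0 + 0 | 0)) | ··b··> p2
  p2 = a.(0 | 0 + (0 + 0 | 0)) | ··a··> p3
  p3 = 0 | 0 + (0 + 0 | 0) | ·
LTS(Q): 4 reachable states
  q0 = c.b.a.(0 | 0 + 0 | 0) | ··c··> q1
  q1 = b.a.(0 | 0 + 0 | 0) | ··b··> q2
  q2 = a.(0 | 0 + 0 | 0) | ··a··> q3
  q3 = 0 | 0 + 0 | 0 | ·
Bisimilarity quotient blocks:
  B0 = {p0, q0}
  B1 = {p1, q1}
  B2 = {p2, q2}
  B3 = {p3, q3}
p0 ∈ B0, q0 ∈ B0 → same block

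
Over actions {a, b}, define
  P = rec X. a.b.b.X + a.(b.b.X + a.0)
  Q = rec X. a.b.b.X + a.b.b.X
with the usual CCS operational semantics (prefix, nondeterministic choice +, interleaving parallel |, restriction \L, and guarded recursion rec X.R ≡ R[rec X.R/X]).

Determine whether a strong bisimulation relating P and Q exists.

P ≁ Q

P's transition system — 5 states:
  s0 = rec X. a.b.b.X + a.(b.b.X + a.0) → =a=> s1, =a=> s2
  s1 = b.b.(rec X. a.b.b.X + a.(b.b.X + a.0)) → =b=> s3
  s2 = b.b.(rec X. a.b.b.X + a.(b.b.X + a.0)) + a.0 → =a=> s4, =b=> s3
  s3 = b.(rec X. a.b.b.X + a.(b.b.X + a.0)) → =b=> s0
  s4 = 0 → ∅
Q's transition system — 3 states:
  t0 = rec X. a.b.b.X + a.b.b.X → =a=> t1
  t1 = b.b.(rec X. a.b.b.X + a.b.b.X) → =b=> t2
  t2 = b.(rec X. a.b.b.X + a.b.b.X) → =b=> t0
Coarsest stable partition (strong bisimilarity classes):
  B0 = {s0}
  B1 = {s2}
  B2 = {s3}
  B3 = {s4}
  B4 = {s1}
  B5 = {t0}
  B6 = {t1}
  B7 = {t2}
s0 ∈ B0, t0 ∈ B5 → different blocks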